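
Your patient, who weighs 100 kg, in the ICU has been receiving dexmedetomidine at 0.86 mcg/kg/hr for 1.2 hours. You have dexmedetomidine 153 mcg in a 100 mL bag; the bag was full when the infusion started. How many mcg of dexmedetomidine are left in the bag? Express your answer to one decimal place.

49.8 mcg

Dose = 0.86 mcg/kg/hr × 100 kg = 86 mcg/hr
Concentration = 153 mcg ÷ 100 mL = 1.53 mcg/mL
Rate = 86 mcg/hr ÷ 1.53 mcg/mL = 56.20915 mL/hr
Volume infused = 56.20915 mL/hr × 1.2 hr = 67.45098 mL
Volume remaining = 100 − 67.45098 = 32.54902 mL
Drug remaining = 32.54902 mL × 1.53 mcg/mL = 49.8 mcg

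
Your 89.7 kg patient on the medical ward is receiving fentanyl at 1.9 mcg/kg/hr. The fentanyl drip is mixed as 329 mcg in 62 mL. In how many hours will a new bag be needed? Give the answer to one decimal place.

1.9 hours

Dose = 1.9 mcg/kg/hr × 89.7 kg = 170.43 mcg/hr
Concentration = 329 mcg ÷ 62 mL = 5.306452 mcg/mL
Rate = 170.43 mcg/hr ÷ 5.306452 mcg/mL = 32.11751 mL/hr
Duration = 62 mL ÷ 32.11751 mL/hr = 1.930411 hr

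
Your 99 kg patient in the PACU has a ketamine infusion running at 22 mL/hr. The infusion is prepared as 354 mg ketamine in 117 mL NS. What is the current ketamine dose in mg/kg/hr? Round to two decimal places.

0.67 mg/kg/hr

Concentration = 354 mg ÷ 117 mL = 3.025641 mg/mL
Drug rate = 22 mL/hr × 3.025641 mg/mL = 66.5641 mg/hr
66.5641 mg/hr ÷ 99 kg = 0.6723647 mg/kg/hr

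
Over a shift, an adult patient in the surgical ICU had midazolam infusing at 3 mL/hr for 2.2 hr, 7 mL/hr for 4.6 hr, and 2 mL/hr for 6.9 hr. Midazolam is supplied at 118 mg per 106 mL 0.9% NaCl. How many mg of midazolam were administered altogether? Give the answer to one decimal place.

Concentration = 118 mg ÷ 106 mL = 1.113208 mg/mL
Stage 1: 3 mL/hr × 2.2 hr = 6.6 mL → 6.6 mL × 1.113208 mg/mL = 7.34717 mg
Stage 2: 7 mL/hr × 4.6 hr = 32.2 mL → 32.2 mL × 1.113208 mg/mL = 35.84528 mg
Stage 3: 2 mL/hr × 6.9 hr = 13.8 mL → 13.8 mL × 1.113208 mg/mL = 15.36226 mg
Total = 7.34717 + 35.84528 + 15.36226 = 58.55472 mg

58.6 mg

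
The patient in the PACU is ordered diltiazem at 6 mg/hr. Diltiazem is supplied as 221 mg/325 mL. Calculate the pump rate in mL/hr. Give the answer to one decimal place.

Concentration = 221 mg ÷ 325 mL = 0.68 mg/mL
Rate = 6 mg/hr ÷ 0.68 mg/mL = 8.823529 mL/hr

8.8 mL/hr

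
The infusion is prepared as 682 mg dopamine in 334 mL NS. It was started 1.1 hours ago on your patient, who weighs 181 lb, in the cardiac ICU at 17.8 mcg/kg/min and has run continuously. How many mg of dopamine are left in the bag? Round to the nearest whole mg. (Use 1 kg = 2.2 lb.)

Weight = 181 lb ÷ 2.2 lb/kg = 82.27273 kg
Dose = 17.8 mcg/kg/min × 82.27273 kg = 1464.455 mcg/min
1464.455 mcg/min × 60 min/hr = 87867.27 mcg/hr
Concentration = 682 mg ÷ 334 mL = 2.041916 mg/mL = 2041.916 mcg/mL
Rate = 87867.27 mcg/hr ÷ 2041.916 mcg/mL = 43.03177 mL/hr
Volume infused = 43.03177 mL/hr × 1.1 hr = 47.33495 mL
Volume remaining = 334 − 47.33495 = 286.665 mL
Drug remaining = 286.665 mL × 2041.916 mcg/mL = 585346 mcg = 585.346 mg

585 mg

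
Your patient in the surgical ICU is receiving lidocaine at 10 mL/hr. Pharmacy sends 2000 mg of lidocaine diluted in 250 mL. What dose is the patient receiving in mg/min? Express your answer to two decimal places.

1.33 mg/min

Concentration = 2000 mg ÷ 250 mL = 8 mg/mL
Drug rate = 10 mL/hr × 8 mg/mL = 80 mg/hr
80 mg/hr ÷ 60 min/hr = 1.333333 mg/min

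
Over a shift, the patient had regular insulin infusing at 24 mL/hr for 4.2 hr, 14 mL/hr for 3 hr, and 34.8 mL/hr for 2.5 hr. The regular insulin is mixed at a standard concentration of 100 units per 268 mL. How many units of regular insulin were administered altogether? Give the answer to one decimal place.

Concentration = 100 units ÷ 268 mL = 0.3731343 units/mL
Stage 1: 24 mL/hr × 4.2 hr = 100.8 mL → 100.8 mL × 0.3731343 units/mL = 37.61194 units
Stage 2: 14 mL/hr × 3 hr = 42 mL → 42 mL × 0.3731343 units/mL = 15.67164 units
Stage 3: 34.8 mL/hr × 2.5 hr = 87 mL → 87 mL × 0.3731343 units/mL = 32.46269 units
Total = 37.61194 + 15.67164 + 32.46269 = 85.74627 units

85.7 units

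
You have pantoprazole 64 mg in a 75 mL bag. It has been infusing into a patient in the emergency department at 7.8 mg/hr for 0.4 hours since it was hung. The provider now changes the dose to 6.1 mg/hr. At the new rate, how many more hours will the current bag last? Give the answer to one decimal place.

10.0 hours

Initial rate:
Concentration = 64 mg ÷ 75 mL = 0.8533333 mg/mL
Rate = 7.8 mg/hr ÷ 0.8533333 mg/mL = 9.140625 mL/hr
Volume infused so far = 9.140625 mL/hr × 0.4 hr = 3.65625 mL
Volume remaining = 75 − 3.65625 = 71.34375 mL
New rate:
Rate = 6.1 mg/hr ÷ 0.8533333 mg/mL = 7.148437 mL/hr
Time remaining = 71.34375 mL ÷ 7.148437 mL/hr = 9.980328 hr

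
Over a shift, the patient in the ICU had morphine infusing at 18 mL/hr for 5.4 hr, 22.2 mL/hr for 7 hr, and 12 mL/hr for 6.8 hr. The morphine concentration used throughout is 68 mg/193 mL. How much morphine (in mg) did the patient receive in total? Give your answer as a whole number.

118 mg

Concentration = 68 mg ÷ 193 mL = 0.3523316 mg/mL
Stage 1: 18 mL/hr × 5.4 hr = 97.2 mL → 97.2 mL × 0.3523316 mg/mL = 34.24663 mg
Stage 2: 22.2 mL/hr × 7 hr = 155.4 mL → 155.4 mL × 0.3523316 mg/mL = 54.75233 mg
Stage 3: 12 mL/hr × 6.8 hr = 81.6 mL → 81.6 mL × 0.3523316 mg/mL = 28.75026 mg
Total = 34.24663 + 54.75233 + 28.75026 = 117.7492 mg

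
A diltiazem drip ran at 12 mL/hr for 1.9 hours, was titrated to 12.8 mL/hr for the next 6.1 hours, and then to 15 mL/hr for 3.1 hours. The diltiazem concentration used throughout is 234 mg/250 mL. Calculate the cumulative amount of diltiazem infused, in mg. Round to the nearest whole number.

138 mg

Concentration = 234 mg ÷ 250 mL = 0.936 mg/mL
Stage 1: 12 mL/hr × 1.9 hr = 22.8 mL → 22.8 mL × 0.936 mg/mL = 21.3408 mg
Stage 2: 12.8 mL/hr × 6.1 hr = 78.08 mL → 78.08 mL × 0.936 mg/mL = 73.08288 mg
Stage 3: 15 mL/hr × 3.1 hr = 46.5 mL → 46.5 mL × 0.936 mg/mL = 43.524 mg
Total = 21.3408 + 73.08288 + 43.524 = 137.9477 mg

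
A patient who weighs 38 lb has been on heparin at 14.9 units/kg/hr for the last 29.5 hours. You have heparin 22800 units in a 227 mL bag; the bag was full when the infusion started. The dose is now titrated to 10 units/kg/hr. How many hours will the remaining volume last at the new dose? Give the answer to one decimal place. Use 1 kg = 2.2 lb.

Initial rate:
Weight = 38 lb ÷ 2.2 lb/kg = 17.27273 kg
Dose = 14.9 units/kg/hr × 17.27273 kg = 257.3636 units/hr
Concentration = 22800 units ÷ 227 mL = 100.4405 units/mL
Rate = 257.3636 units/hr ÷ 100.4405 units/mL = 2.562348 mL/hr
Volume infused so far = 2.562348 mL/hr × 29.5 hr = 75.58928 mL
Volume remaining = 227 − 75.58928 = 151.4107 mL
New rate:
Dose = 10 units/kg/hr × 17.27273 kg = 172.7273 units/hr
Rate = 172.7273 units/hr ÷ 100.4405 units/mL = 1.719697 mL/hr
Time remaining = 151.4107 mL ÷ 1.719697 mL/hr = 88.045 hr

88.0 hours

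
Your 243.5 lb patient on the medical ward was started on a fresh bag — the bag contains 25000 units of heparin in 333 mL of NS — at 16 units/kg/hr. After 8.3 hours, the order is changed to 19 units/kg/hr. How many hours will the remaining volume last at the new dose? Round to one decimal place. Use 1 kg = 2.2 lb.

Initial rate:
Weight = 243.5 lb ÷ 2.2 lb/kg = 110.6818 kg
Dose = 16 units/kg/hr × 110.6818 kg = 1770.909 units/hr
Concentration = 25000 units ÷ 333 mL = 75.07508 units/mL
Rate = 1770.909 units/hr ÷ 75.07508 units/mL = 23.58851 mL/hr
Volume infused so far = 23.58851 mL/hr × 8.3 hr = 195.7846 mL
Volume remaining = 333 − 195.7846 = 137.2154 mL
New rate:
Dose = 19 units/kg/hr × 110.6818 kg = 2102.955 units/hr
Rate = 2102.955 units/hr ÷ 75.07508 units/mL = 28.01135 mL/hr
Time remaining = 137.2154 mL ÷ 28.01135 mL/hr = 4.898563 hr

4.9 hours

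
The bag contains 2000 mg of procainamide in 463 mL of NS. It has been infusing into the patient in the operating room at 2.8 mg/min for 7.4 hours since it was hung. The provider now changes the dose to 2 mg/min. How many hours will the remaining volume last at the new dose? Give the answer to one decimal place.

Initial rate:
2.8 mg/min × 60 min/hr = 168 mg/hr
Concentration = 2000 mg ÷ 463 mL = 4.319654 mg/mL
Rate = 168 mg/hr ÷ 4.319654 mg/mL = 38.892 mL/hr
Volume infused so far = 38.892 mL/hr × 7.4 hr = 287.8008 mL
Volume remaining = 463 − 287.8008 = 175.1992 mL
New rate:
2 mg/min × 60 min/hr = 120 mg/hr
Rate = 120 mg/hr ÷ 4.319654 mg/mL = 27.78 mL/hr
Time remaining = 175.1992 mL ÷ 27.78 mL/hr = 6.306667 hr

6.3 hours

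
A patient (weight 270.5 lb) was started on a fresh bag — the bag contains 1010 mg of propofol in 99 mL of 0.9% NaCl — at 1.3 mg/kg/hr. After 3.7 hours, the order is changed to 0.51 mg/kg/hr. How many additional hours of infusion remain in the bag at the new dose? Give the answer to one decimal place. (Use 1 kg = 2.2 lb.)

Initial rate:
Weight = 270.5 lb ÷ 2.2 lb/kg = 122.9545 kg
Dose = 1.3 mg/kg/hr × 122.9545 kg = 159.8409 mg/hr
Concentration = 1010 mg ÷ 99 mL = 10.20202 mg/mL
Rate = 159.8409 mg/hr ÷ 10.20202 mg/mL = 15.66757 mL/hr
Volume infused so far = 15.66757 mL/hr × 3.7 hr = 57.97002 mL
Volume remaining = 99 − 57.97002 = 41.02998 mL
New rate:
Dose = 0.51 mg/kg/hr × 122.9545 kg = 62.70682 mg/hr
Rate = 62.70682 mg/hr ÷ 10.20202 mg/mL = 6.14651 mL/hr
Time remaining = 41.02998 mL ÷ 6.14651 mL/hr = 6.675329 hr

6.7 hours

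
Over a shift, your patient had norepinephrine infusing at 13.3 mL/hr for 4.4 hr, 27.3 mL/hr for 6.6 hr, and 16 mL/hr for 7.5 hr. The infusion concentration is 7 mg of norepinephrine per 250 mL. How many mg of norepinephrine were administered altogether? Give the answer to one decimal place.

Concentration = 7 mg ÷ 250 mL = 0.028 mg/mL
Stage 1: 13.3 mL/hr × 4.4 hr = 58.52 mL → 58.52 mL × 0.028 mg/mL = 1.63856 mg
Stage 2: 27.3 mL/hr × 6.6 hr = 180.18 mL → 180.18 mL × 0.028 mg/mL = 5.04504 mg
Stage 3: 16 mL/hr × 7.5 hr = 120 mL → 120 mL × 0.028 mg/mL = 3.36 mg
Total = 1.63856 + 5.04504 + 3.36 = 10.0436 mg

10.0 mg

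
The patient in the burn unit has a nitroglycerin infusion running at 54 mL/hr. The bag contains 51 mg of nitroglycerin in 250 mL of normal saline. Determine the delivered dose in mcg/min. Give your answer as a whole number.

Concentration = 51 mg ÷ 250 mL = 0.204 mg/mL = 204 mcg/mL
Drug rate = 54 mL/hr × 204 mcg/mL = 11016 mcg/hr
11016 mcg/hr ÷ 60 min/hr = 183.6 mcg/min

184 mcg/min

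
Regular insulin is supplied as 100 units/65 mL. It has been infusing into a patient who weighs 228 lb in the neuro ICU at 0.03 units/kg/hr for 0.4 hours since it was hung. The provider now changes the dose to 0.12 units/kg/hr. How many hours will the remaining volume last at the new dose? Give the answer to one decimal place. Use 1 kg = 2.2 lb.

Initial rate:
Weight = 228 lb ÷ 2.2 lb/kg = 103.6364 kg
Dose = 0.03 units/kg/hr × 103.6364 kg = 3.109091 units/hr
Concentration = 100 units ÷ 65 mL = 1.538462 units/mL
Rate = 3.109091 units/hr ÷ 1.538462 units/mL = 2.020909 mL/hr
Volume infused so far = 2.020909 mL/hr × 0.4 hr = 0.8083636 mL
Volume remaining = 65 − 0.8083636 = 64.19164 mL
New rate:
Dose = 0.12 units/kg/hr × 103.6364 kg = 12.43636 units/hr
Rate = 12.43636 units/hr ÷ 1.538462 units/mL = 8.083636 mL/hr
Time remaining = 64.19164 mL ÷ 8.083636 mL/hr = 7.940936 hr

7.9 hours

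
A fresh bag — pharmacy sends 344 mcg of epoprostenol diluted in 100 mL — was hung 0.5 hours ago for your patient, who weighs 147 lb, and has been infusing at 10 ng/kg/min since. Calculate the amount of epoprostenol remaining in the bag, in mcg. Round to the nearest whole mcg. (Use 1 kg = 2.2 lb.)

324 mcg

Weight = 147 lb ÷ 2.2 lb/kg = 66.81818 kg
Dose = 10 ng/kg/min × 66.81818 kg = 668.1818 ng/min
668.1818 ng/min × 60 min/hr = 40090.91 ng/hr
Concentration = 344 mcg ÷ 100 mL = 3.44 mcg/mL = 3440 ng/mL
Rate = 40090.91 ng/hr ÷ 3440 ng/mL = 11.65433 mL/hr
Volume infused = 11.65433 mL/hr × 0.5 hr = 5.827167 mL
Volume remaining = 100 − 5.827167 = 94.17283 mL
Drug remaining = 94.17283 mL × 3440 ng/mL = 323954.5 ng = 323.9545 mcg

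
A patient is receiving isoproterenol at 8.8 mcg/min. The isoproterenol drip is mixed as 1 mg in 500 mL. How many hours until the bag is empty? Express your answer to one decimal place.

8.8 mcg/min × 60 min/hr = 528 mcg/hr
Concentration = 1 mg ÷ 500 mL = 0.002 mg/mL = 2 mcg/mL
Rate = 528 mcg/hr ÷ 2 mcg/mL = 264 mL/hr
Duration = 500 mL ÷ 264 mL/hr = 1.893939 hr

1.9 hours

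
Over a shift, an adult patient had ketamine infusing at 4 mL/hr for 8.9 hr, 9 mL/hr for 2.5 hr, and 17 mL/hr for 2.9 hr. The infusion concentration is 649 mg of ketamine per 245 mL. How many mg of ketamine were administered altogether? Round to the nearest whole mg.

285 mg

Concentration = 649 mg ÷ 245 mL = 2.64898 mg/mL
Stage 1: 4 mL/hr × 8.9 hr = 35.6 mL → 35.6 mL × 2.64898 mg/mL = 94.30367 mg
Stage 2: 9 mL/hr × 2.5 hr = 22.5 mL → 22.5 mL × 2.64898 mg/mL = 59.60204 mg
Stage 3: 17 mL/hr × 2.9 hr = 49.3 mL → 49.3 mL × 2.64898 mg/mL = 130.5947 mg
Total = 94.30367 + 59.60204 + 130.5947 = 284.5004 mg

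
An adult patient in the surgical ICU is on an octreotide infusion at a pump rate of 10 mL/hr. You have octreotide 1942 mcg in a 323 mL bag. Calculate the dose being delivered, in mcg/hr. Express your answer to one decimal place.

Concentration = 1942 mcg ÷ 323 mL = 6.012384 mcg/mL
Drug rate = 10 mL/hr × 6.012384 mcg/mL = 60.12384 mcg/hr

60.1 mcg/hr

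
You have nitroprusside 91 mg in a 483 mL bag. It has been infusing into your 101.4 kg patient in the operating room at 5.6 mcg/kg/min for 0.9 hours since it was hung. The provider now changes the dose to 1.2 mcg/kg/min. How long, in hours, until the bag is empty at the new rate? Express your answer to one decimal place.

8.3 hours

Initial rate:
Dose = 5.6 mcg/kg/min × 101.4 kg = 567.84 mcg/min
567.84 mcg/min × 60 min/hr = 34070.4 mcg/hr
Concentration = 91 mg ÷ 483 mL = 0.1884058 mg/mL = 188.4058 mcg/mL
Rate = 34070.4 mcg/hr ÷ 188.4058 mcg/mL = 180.8352 mL/hr
Volume infused so far = 180.8352 mL/hr × 0.9 hr = 162.7517 mL
Volume remaining = 483 − 162.7517 = 320.2483 mL
New rate:
Dose = 1.2 mcg/kg/min × 101.4 kg = 121.68 mcg/min
121.68 mcg/min × 60 min/hr = 7300.8 mcg/hr
Rate = 7300.8 mcg/hr ÷ 188.4058 mcg/mL = 38.7504 mL/hr
Time remaining = 320.2483 mL ÷ 38.7504 mL/hr = 8.264387 hr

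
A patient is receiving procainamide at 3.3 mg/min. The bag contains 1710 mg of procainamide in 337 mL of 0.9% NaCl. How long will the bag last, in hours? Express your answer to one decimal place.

3.3 mg/min × 60 min/hr = 198 mg/hr
Concentration = 1710 mg ÷ 337 mL = 5.074184 mg/mL
Rate = 198 mg/hr ÷ 5.074184 mg/mL = 39.02105 mL/hr
Duration = 337 mL ÷ 39.02105 mL/hr = 8.636364 hr

8.6 hours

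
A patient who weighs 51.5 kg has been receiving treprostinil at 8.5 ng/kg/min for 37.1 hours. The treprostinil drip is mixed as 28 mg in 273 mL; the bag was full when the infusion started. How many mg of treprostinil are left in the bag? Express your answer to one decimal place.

27.0 mg

Dose = 8.5 ng/kg/min × 51.5 kg = 437.75 ng/min
437.75 ng/min × 60 min/hr = 26265 ng/hr
Concentration = 28 mg ÷ 273 mL = 0.1025641 mg/mL = 102564.1 ng/mL
Rate = 26265 ng/hr ÷ 102564.1 ng/mL = 0.2560837 mL/hr
Volume infused = 0.2560837 mL/hr × 37.1 hr = 9.500707 mL
Volume remaining = 273 − 9.500707 = 263.4993 mL
Drug remaining = 263.4993 mL × 102564.1 ng/mL = 27025568 ng = 27.02557 mg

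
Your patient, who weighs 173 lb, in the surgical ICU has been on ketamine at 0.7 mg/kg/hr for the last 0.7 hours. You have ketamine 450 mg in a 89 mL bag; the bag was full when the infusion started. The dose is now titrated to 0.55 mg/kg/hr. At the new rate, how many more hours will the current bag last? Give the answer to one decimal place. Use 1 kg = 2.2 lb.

9.5 hours

Initial rate:
Weight = 173 lb ÷ 2.2 lb/kg = 78.63636 kg
Dose = 0.7 mg/kg/hr × 78.63636 kg = 55.04545 mg/hr
Concentration = 450 mg ÷ 89 mL = 5.05618 mg/mL
Rate = 55.04545 mg/hr ÷ 5.05618 mg/mL = 10.88677 mL/hr
Volume infused so far = 10.88677 mL/hr × 0.7 hr = 7.620737 mL
Volume remaining = 89 − 7.620737 = 81.37926 mL
New rate:
Dose = 0.55 mg/kg/hr × 78.63636 kg = 43.25 mg/hr
Rate = 43.25 mg/hr ÷ 5.05618 mg/mL = 8.553889 mL/hr
Time remaining = 81.37926 mL ÷ 8.553889 mL/hr = 9.513715 hr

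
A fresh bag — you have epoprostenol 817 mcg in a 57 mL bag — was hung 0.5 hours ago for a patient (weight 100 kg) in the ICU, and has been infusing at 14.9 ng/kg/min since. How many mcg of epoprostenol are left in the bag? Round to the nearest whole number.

Dose = 14.9 ng/kg/min × 100 kg = 1490 ng/min
1490 ng/min × 60 min/hr = 89400 ng/hr
Concentration = 817 mcg ÷ 57 mL = 14.33333 mcg/mL = 14333.33 ng/mL
Rate = 89400 ng/hr ÷ 14333.33 ng/mL = 6.237209 mL/hr
Volume infused = 6.237209 mL/hr × 0.5 hr = 3.118605 mL
Volume remaining = 57 − 3.118605 = 53.8814 mL
Drug remaining = 53.8814 mL × 14333.33 ng/mL = 772300 ng = 772.3 mcg

772 mcg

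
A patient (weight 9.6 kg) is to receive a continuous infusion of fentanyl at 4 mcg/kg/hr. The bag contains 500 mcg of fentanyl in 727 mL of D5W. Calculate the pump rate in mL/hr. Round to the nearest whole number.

56 mL/hr

Dose = 4 mcg/kg/hr × 9.6 kg = 38.4 mcg/hr
Concentration = 500 mcg ÷ 727 mL = 0.6877579 mcg/mL
Rate = 38.4 mcg/hr ÷ 0.6877579 mcg/mL = 55.8336 mL/hr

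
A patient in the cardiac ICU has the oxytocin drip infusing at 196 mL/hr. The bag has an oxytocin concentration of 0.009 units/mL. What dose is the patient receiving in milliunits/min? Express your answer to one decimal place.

29.4 milliunits/min

Concentration = 0.009 units/mL = 9 milliunits/mL
Drug rate = 196 mL/hr × 9 milliunits/mL = 1764 milliunits/hr
1764 milliunits/hr ÷ 60 min/hr = 29.4 milliunits/min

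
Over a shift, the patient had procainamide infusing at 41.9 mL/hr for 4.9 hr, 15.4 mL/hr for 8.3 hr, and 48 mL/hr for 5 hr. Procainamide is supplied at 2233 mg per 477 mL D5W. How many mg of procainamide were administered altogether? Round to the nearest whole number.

Concentration = 2233 mg ÷ 477 mL = 4.681342 mg/mL
Stage 1: 41.9 mL/hr × 4.9 hr = 205.31 mL → 205.31 mL × 4.681342 mg/mL = 961.1263 mg
Stage 2: 15.4 mL/hr × 8.3 hr = 127.82 mL → 127.82 mL × 4.681342 mg/mL = 598.3691 mg
Stage 3: 48 mL/hr × 5 hr = 240 mL → 240 mL × 4.681342 mg/mL = 1123.522 mg
Total = 961.1263 + 598.3691 + 1123.522 = 2683.017 mg

2683 mg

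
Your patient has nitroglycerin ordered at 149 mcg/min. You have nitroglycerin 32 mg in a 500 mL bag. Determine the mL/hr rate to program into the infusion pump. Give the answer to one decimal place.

139.7 mL/hr

149 mcg/min × 60 min/hr = 8940 mcg/hr
Concentration = 32 mg ÷ 500 mL = 0.064 mg/mL = 64 mcg/mL
Rate = 8940 mcg/hr ÷ 64 mcg/mL = 139.6875 mL/hr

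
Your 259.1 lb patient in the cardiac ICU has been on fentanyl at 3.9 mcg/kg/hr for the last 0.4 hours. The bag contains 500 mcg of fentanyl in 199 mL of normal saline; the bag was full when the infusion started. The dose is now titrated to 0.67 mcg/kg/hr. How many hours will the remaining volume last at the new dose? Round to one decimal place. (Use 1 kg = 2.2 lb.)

Initial rate:
Weight = 259.1 lb ÷ 2.2 lb/kg = 117.7727 kg
Dose = 3.9 mcg/kg/hr × 117.7727 kg = 459.3136 mcg/hr
Concentration = 500 mcg ÷ 199 mL = 2.512563 mcg/mL
Rate = 459.3136 mcg/hr ÷ 2.512563 mcg/mL = 182.8068 mL/hr
Volume infused so far = 182.8068 mL/hr × 0.4 hr = 73.12273 mL
Volume remaining = 199 − 73.12273 = 125.8773 mL
New rate:
Dose = 0.67 mcg/kg/hr × 117.7727 kg = 78.90773 mcg/hr
Rate = 78.90773 mcg/hr ÷ 2.512563 mcg/mL = 31.40528 mL/hr
Time remaining = 125.8773 mL ÷ 31.40528 mL/hr = 4.008157 hr

4.0 hours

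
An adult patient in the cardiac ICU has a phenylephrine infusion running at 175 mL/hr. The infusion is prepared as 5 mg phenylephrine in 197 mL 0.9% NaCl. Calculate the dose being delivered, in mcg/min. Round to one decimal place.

74.0 mcg/min

Concentration = 5 mg ÷ 197 mL = 0.02538071 mg/mL = 25.38071 mcg/mL
Drug rate = 175 mL/hr × 25.38071 mcg/mL = 4441.624 mcg/hr
4441.624 mcg/hr ÷ 60 min/hr = 74.02707 mcg/min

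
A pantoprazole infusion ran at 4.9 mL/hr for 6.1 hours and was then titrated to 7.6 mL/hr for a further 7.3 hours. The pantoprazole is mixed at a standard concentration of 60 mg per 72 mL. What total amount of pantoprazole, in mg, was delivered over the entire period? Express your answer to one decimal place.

Concentration = 60 mg ÷ 72 mL = 0.8333333 mg/mL
Stage 1: 4.9 mL/hr × 6.1 hr = 29.89 mL → 29.89 mL × 0.8333333 mg/mL = 24.90833 mg
Stage 2: 7.6 mL/hr × 7.3 hr = 55.48 mL → 55.48 mL × 0.8333333 mg/mL = 46.23333 mg
Total = 24.90833 + 46.23333 = 71.14167 mg

71.1 mg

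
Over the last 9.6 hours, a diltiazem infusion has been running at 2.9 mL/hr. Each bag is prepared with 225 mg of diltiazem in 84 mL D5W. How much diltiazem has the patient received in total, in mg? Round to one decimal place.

Concentration = 225 mg ÷ 84 mL = 2.678571 mg/mL
Drug rate = 2.9 mL/hr × 2.678571 mg/mL = 7.767857 mg/hr
Total = 7.767857 mg/hr × 9.6 hr = 74.57143 mg

74.6 mg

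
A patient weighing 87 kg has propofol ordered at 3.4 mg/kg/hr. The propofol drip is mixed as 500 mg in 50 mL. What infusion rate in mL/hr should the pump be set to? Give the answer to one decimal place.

Dose = 3.4 mg/kg/hr × 87 kg = 295.8 mg/hr
Concentration = 500 mg ÷ 50 mL = 10 mg/mL
Rate = 295.8 mg/hr ÷ 10 mg/mL = 29.58 mL/hr

29.6 mL/hr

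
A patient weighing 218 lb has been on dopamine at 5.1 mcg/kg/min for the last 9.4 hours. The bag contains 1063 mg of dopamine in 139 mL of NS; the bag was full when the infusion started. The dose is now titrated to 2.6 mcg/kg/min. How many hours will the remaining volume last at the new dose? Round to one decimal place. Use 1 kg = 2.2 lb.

50.3 hours

Initial rate:
Weight = 218 lb ÷ 2.2 lb/kg = 99.09091 kg
Dose = 5.1 mcg/kg/min × 99.09091 kg = 505.3636 mcg/min
505.3636 mcg/min × 60 min/hr = 30321.82 mcg/hr
Concentration = 1063 mg ÷ 139 mL = 7.647482 mg/mL = 7647.482 mcg/mL
Rate = 30321.82 mcg/hr ÷ 7647.482 mcg/mL = 3.964941 mL/hr
Volume infused so far = 3.964941 mL/hr × 9.4 hr = 37.27045 mL
Volume remaining = 139 − 37.27045 = 101.7296 mL
New rate:
Dose = 2.6 mcg/kg/min × 99.09091 kg = 257.6364 mcg/min
257.6364 mcg/min × 60 min/hr = 15458.18 mcg/hr
Rate = 15458.18 mcg/hr ÷ 7647.482 mcg/mL = 2.021343 mL/hr
Time remaining = 101.7296 mL ÷ 2.021343 mL/hr = 50.32771 hr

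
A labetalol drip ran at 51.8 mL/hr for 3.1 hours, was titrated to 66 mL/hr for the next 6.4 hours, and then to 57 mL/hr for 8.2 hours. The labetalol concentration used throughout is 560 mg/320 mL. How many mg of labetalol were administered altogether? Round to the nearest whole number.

1838 mg

Concentration = 560 mg ÷ 320 mL = 1.75 mg/mL
Stage 1: 51.8 mL/hr × 3.1 hr = 160.58 mL → 160.58 mL × 1.75 mg/mL = 281.015 mg
Stage 2: 66 mL/hr × 6.4 hr = 422.4 mL → 422.4 mL × 1.75 mg/mL = 739.2 mg
Stage 3: 57 mL/hr × 8.2 hr = 467.4 mL → 467.4 mL × 1.75 mg/mL = 817.95 mg
Total = 281.015 + 739.2 + 817.95 = 1838.165 mg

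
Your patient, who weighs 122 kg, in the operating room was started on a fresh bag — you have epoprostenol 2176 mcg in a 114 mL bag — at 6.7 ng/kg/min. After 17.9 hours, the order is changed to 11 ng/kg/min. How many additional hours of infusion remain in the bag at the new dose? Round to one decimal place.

Initial rate:
Dose = 6.7 ng/kg/min × 122 kg = 817.4 ng/min
817.4 ng/min × 60 min/hr = 49044 ng/hr
Concentration = 2176 mcg ÷ 114 mL = 19.08772 mcg/mL = 19087.72 ng/mL
Rate = 49044 ng/hr ÷ 19087.72 ng/mL = 2.569401 mL/hr
Volume infused so far = 2.569401 mL/hr × 17.9 hr = 45.99227 mL
Volume remaining = 114 − 45.99227 = 68.00773 mL
New rate:
Dose = 11 ng/kg/min × 122 kg = 1342 ng/min
1342 ng/min × 60 min/hr = 80520 ng/hr
Rate = 80520 ng/hr ÷ 19087.72 ng/mL = 4.218419 mL/hr
Time remaining = 68.00773 mL ÷ 4.218419 mL/hr = 16.12161 hr

16.1 hours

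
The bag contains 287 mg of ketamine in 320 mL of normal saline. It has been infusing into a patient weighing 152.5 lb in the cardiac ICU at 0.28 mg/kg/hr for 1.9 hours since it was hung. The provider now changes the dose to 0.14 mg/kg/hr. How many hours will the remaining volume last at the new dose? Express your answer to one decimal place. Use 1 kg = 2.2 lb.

25.8 hours

Initial rate:
Weight = 152.5 lb ÷ 2.2 lb/kg = 69.31818 kg
Dose = 0.28 mg/kg/hr × 69.31818 kg = 19.40909 mg/hr
Concentration = 287 mg ÷ 320 mL = 0.896875 mg/mL
Rate = 19.40909 mg/hr ÷ 0.896875 mg/mL = 21.6408 mL/hr
Volume infused so far = 21.6408 mL/hr × 1.9 hr = 41.11752 mL
Volume remaining = 320 − 41.11752 = 278.8825 mL
New rate:
Dose = 0.14 mg/kg/hr × 69.31818 kg = 9.704545 mg/hr
Rate = 9.704545 mg/hr ÷ 0.896875 mg/mL = 10.8204 mL/hr
Time remaining = 278.8825 mL ÷ 10.8204 mL/hr = 25.77377 hr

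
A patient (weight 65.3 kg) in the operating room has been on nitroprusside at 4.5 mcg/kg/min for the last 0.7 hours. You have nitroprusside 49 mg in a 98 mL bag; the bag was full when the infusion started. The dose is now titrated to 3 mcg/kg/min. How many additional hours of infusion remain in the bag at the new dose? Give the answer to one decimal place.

3.1 hours

Initial rate:
Dose = 4.5 mcg/kg/min × 65.3 kg = 293.85 mcg/min
293.85 mcg/min × 60 min/hr = 17631 mcg/hr
Concentration = 49 mg ÷ 98 mL = 0.5 mg/mL = 500 mcg/mL
Rate = 17631 mcg/hr ÷ 500 mcg/mL = 35.262 mL/hr
Volume infused so far = 35.262 mL/hr × 0.7 hr = 24.6834 mL
Volume remaining = 98 − 24.6834 = 73.3166 mL
New rate:
Dose = 3 mcg/kg/min × 65.3 kg = 195.9 mcg/min
195.9 mcg/min × 60 min/hr = 11754 mcg/hr
Rate = 11754 mcg/hr ÷ 500 mcg/mL = 23.508 mL/hr
Time remaining = 73.3166 mL ÷ 23.508 mL/hr = 3.118794 hr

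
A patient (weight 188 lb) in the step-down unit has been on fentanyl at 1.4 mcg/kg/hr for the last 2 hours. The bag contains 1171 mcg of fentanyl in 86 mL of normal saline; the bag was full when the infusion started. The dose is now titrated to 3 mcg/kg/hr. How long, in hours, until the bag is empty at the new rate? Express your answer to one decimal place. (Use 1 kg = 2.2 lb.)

3.6 hours

Initial rate:
Weight = 188 lb ÷ 2.2 lb/kg = 85.45455 kg
Dose = 1.4 mcg/kg/hr × 85.45455 kg = 119.6364 mcg/hr
Concentration = 1171 mcg ÷ 86 mL = 13.61628 mcg/mL
Rate = 119.6364 mcg/hr ÷ 13.61628 mcg/mL = 8.786274 mL/hr
Volume infused so far = 8.786274 mL/hr × 2 hr = 17.57255 mL
Volume remaining = 86 − 17.57255 = 68.42745 mL
New rate:
Dose = 3 mcg/kg/hr × 85.45455 kg = 256.3636 mcg/hr
Rate = 256.3636 mcg/hr ÷ 13.61628 mcg/mL = 18.82773 mL/hr
Time remaining = 68.42745 mL ÷ 18.82773 mL/hr = 3.634397 hr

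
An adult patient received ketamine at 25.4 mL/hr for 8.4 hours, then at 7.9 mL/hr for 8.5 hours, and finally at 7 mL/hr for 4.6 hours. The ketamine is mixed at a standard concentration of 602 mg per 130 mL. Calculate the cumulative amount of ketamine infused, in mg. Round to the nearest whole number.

Concentration = 602 mg ÷ 130 mL = 4.630769 mg/mL
Stage 1: 25.4 mL/hr × 8.4 hr = 213.36 mL → 213.36 mL × 4.630769 mg/mL = 988.0209 mg
Stage 2: 7.9 mL/hr × 8.5 hr = 67.15 mL → 67.15 mL × 4.630769 mg/mL = 310.9562 mg
Stage 3: 7 mL/hr × 4.6 hr = 32.2 mL → 32.2 mL × 4.630769 mg/mL = 149.1108 mg
Total = 988.0209 + 310.9562 + 149.1108 = 1448.088 mg

1448 mg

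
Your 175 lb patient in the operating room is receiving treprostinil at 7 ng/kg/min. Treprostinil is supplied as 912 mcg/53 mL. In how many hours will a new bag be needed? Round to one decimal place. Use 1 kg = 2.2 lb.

27.3 hours

Weight = 175 lb ÷ 2.2 lb/kg = 79.54545 kg
Dose = 7 ng/kg/min × 79.54545 kg = 556.8182 ng/min
556.8182 ng/min × 60 min/hr = 33409.09 ng/hr
Concentration = 912 mcg ÷ 53 mL = 17.20755 mcg/mL = 17207.55 ng/mL
Rate = 33409.09 ng/hr ÷ 17207.55 ng/mL = 1.941537 mL/hr
Duration = 53 mL ÷ 1.941537 mL/hr = 27.29796 hr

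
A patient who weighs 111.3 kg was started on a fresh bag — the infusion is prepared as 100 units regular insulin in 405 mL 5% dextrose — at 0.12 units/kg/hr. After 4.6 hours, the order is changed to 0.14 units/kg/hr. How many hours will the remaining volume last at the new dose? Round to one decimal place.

Initial rate:
Dose = 0.12 units/kg/hr × 111.3 kg = 13.356 units/hr
Concentration = 100 units ÷ 405 mL = 0.2469136 units/mL
Rate = 13.356 units/hr ÷ 0.2469136 units/mL = 54.0918 mL/hr
Volume infused so far = 54.0918 mL/hr × 4.6 hr = 248.8223 mL
Volume remaining = 405 − 248.8223 = 156.1777 mL
New rate:
Dose = 0.14 units/kg/hr × 111.3 kg = 15.582 units/hr
Rate = 15.582 units/hr ÷ 0.2469136 units/mL = 63.1071 mL/hr
Time remaining = 156.1777 mL ÷ 63.1071 mL/hr = 2.474804 hr

2.5 hours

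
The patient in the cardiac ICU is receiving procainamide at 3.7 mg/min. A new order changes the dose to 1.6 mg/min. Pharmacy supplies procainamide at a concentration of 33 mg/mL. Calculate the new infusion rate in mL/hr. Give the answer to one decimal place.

1.6 mg/min × 60 min/hr = 96 mg/hr
Rate = 96 mg/hr ÷ 33 mg/mL = 2.909091 mL/hr

2.9 mL/hr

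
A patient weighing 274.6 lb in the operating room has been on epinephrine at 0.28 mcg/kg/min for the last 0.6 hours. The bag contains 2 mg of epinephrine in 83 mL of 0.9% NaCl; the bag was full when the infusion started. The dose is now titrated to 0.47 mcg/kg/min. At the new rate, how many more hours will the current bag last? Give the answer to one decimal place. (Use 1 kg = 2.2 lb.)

0.2 hours

Initial rate:
Weight = 274.6 lb ÷ 2.2 lb/kg = 124.8182 kg
Dose = 0.28 mcg/kg/min × 124.8182 kg = 34.94909 mcg/min
34.94909 mcg/min × 60 min/hr = 2096.945 mcg/hr
Concentration = 2 mg ÷ 83 mL = 0.02409639 mg/mL = 24.09639 mcg/mL
Rate = 2096.945 mcg/hr ÷ 24.09639 mcg/mL = 87.02324 mL/hr
Volume infused so far = 87.02324 mL/hr × 0.6 hr = 52.21394 mL
Volume remaining = 83 − 52.21394 = 30.78606 mL
New rate:
Dose = 0.47 mcg/kg/min × 124.8182 kg = 58.66455 mcg/min
58.66455 mcg/min × 60 min/hr = 3519.873 mcg/hr
Rate = 3519.873 mcg/hr ÷ 24.09639 mcg/mL = 146.0747 mL/hr
Time remaining = 30.78606 mL ÷ 146.0747 mL/hr = 0.2107556 hr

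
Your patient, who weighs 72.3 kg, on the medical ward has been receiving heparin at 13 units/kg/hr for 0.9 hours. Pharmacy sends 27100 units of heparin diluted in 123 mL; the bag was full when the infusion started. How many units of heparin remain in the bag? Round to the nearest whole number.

26254 units

Dose = 13 units/kg/hr × 72.3 kg = 939.9 units/hr
Concentration = 27100 units ÷ 123 mL = 220.3252 units/mL
Rate = 939.9 units/hr ÷ 220.3252 units/mL = 4.265967 mL/hr
Volume infused = 4.265967 mL/hr × 0.9 hr = 3.83937 mL
Volume remaining = 123 − 3.83937 = 119.1606 mL
Drug remaining = 119.1606 mL × 220.3252 units/mL = 26254.09 units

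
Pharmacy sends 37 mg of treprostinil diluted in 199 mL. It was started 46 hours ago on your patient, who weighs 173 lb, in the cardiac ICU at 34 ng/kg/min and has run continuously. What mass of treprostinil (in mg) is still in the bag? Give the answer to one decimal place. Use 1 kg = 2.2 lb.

29.6 mg

Weight = 173 lb ÷ 2.2 lb/kg = 78.63636 kg
Dose = 34 ng/kg/min × 78.63636 kg = 2673.636 ng/min
2673.636 ng/min × 60 min/hr = 160418.2 ng/hr
Concentration = 37 mg ÷ 199 mL = 0.1859296 mg/mL = 185929.6 ng/mL
Rate = 160418.2 ng/hr ÷ 185929.6 ng/mL = 0.8627897 mL/hr
Volume infused = 0.8627897 mL/hr × 46 hr = 39.68833 mL
Volume remaining = 199 − 39.68833 = 159.3117 mL
Drug remaining = 159.3117 mL × 185929.6 ng/mL = 29620764 ng = 29.62076 mg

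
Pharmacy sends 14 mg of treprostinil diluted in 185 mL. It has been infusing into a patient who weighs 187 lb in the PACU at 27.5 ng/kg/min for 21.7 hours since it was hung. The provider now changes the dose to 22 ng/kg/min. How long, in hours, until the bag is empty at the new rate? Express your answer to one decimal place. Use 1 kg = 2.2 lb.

97.7 hours

Initial rate:
Weight = 187 lb ÷ 2.2 lb/kg = 85 kg
Dose = 27.5 ng/kg/min × 85 kg = 2337.5 ng/min
2337.5 ng/min × 60 min/hr = 140250 ng/hr
Concentration = 14 mg ÷ 185 mL = 0.07567568 mg/mL = 75675.68 ng/mL
Rate = 140250 ng/hr ÷ 75675.68 ng/mL = 1.853304 mL/hr
Volume infused so far = 1.853304 mL/hr × 21.7 hr = 40.21669 mL
Volume remaining = 185 − 40.21669 = 144.7833 mL
New rate:
Dose = 22 ng/kg/min × 85 kg = 1870 ng/min
1870 ng/min × 60 min/hr = 112200 ng/hr
Rate = 112200 ng/hr ÷ 75675.68 ng/mL = 1.482643 mL/hr
Time remaining = 144.7833 mL ÷ 1.482643 mL/hr = 97.65218 hr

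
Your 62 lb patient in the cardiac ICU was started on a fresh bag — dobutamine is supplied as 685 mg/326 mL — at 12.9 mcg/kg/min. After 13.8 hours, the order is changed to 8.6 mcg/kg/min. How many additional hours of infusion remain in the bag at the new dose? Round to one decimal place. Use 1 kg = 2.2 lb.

Initial rate:
Weight = 62 lb ÷ 2.2 lb/kg = 28.18182 kg
Dose = 12.9 mcg/kg/min × 28.18182 kg = 363.5455 mcg/min
363.5455 mcg/min × 60 min/hr = 21812.73 mcg/hr
Concentration = 685 mg ÷ 326 mL = 2.101227 mg/mL = 2101.227 mcg/mL
Rate = 21812.73 mcg/hr ÷ 2101.227 mcg/mL = 10.38095 mL/hr
Volume infused so far = 10.38095 mL/hr × 13.8 hr = 143.2571 mL
Volume remaining = 326 − 143.2571 = 182.7429 mL
New rate:
Dose = 8.6 mcg/kg/min × 28.18182 kg = 242.3636 mcg/min
242.3636 mcg/min × 60 min/hr = 14541.82 mcg/hr
Rate = 14541.82 mcg/hr ÷ 2101.227 mcg/mL = 6.920632 mL/hr
Time remaining = 182.7429 mL ÷ 6.920632 mL/hr = 26.40553 hr

26.4 hours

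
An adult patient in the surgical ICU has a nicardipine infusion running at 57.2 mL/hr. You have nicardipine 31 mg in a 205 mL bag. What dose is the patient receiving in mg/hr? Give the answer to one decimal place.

Concentration = 31 mg ÷ 205 mL = 0.1512195 mg/mL
Drug rate = 57.2 mL/hr × 0.1512195 mg/mL = 8.649756 mg/hr

8.6 mg/hr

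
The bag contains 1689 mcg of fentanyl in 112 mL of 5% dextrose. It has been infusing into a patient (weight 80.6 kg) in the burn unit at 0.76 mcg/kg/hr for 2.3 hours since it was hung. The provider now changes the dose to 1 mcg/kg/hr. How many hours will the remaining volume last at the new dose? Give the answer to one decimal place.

Initial rate:
Dose = 0.76 mcg/kg/hr × 80.6 kg = 61.256 mcg/hr
Concentration = 1689 mcg ÷ 112 mL = 15.08036 mcg/mL
Rate = 61.256 mcg/hr ÷ 15.08036 mcg/mL = 4.061973 mL/hr
Volume infused so far = 4.061973 mL/hr × 2.3 hr = 9.342537 mL
Volume remaining = 112 − 9.342537 = 102.6575 mL
New rate:
Dose = 1 mcg/kg/hr × 80.6 kg = 80.6 mcg/hr
Rate = 80.6 mcg/hr ÷ 15.08036 mcg/mL = 5.344701 mL/hr
Time remaining = 102.6575 mL ÷ 5.344701 mL/hr = 19.20733 hr

19.2 hours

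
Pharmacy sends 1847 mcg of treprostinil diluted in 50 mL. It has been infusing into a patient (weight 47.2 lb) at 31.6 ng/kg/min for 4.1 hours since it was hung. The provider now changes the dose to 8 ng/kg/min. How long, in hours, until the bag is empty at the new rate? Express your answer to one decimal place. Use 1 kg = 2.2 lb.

163.2 hours

Initial rate:
Weight = 47.2 lb ÷ 2.2 lb/kg = 21.45455 kg
Dose = 31.6 ng/kg/min × 21.45455 kg = 677.9636 ng/min
677.9636 ng/min × 60 min/hr = 40677.82 ng/hr
Concentration = 1847 mcg ÷ 50 mL = 36.94 mcg/mL = 36940 ng/mL
Rate = 40677.82 ng/hr ÷ 36940 ng/mL = 1.101186 mL/hr
Volume infused so far = 1.101186 mL/hr × 4.1 hr = 4.514863 mL
Volume remaining = 50 − 4.514863 = 45.48514 mL
New rate:
Dose = 8 ng/kg/min × 21.45455 kg = 171.6364 ng/min
171.6364 ng/min × 60 min/hr = 10298.18 ng/hr
Rate = 10298.18 ng/hr ÷ 36940 ng/mL = 0.2787813 mL/hr
Time remaining = 45.48514 mL ÷ 0.2787813 mL/hr = 163.157 hr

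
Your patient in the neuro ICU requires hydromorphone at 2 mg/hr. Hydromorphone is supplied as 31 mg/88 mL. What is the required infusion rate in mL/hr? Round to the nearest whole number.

6 mL/hr

Concentration = 31 mg ÷ 88 mL = 0.3522727 mg/mL
Rate = 2 mg/hr ÷ 0.3522727 mg/mL = 5.677419 mL/hr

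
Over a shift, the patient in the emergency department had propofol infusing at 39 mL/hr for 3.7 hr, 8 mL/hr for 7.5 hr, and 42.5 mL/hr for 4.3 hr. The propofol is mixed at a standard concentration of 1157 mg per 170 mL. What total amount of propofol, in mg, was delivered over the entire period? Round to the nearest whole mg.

Concentration = 1157 mg ÷ 170 mL = 6.805882 mg/mL
Stage 1: 39 mL/hr × 3.7 hr = 144.3 mL → 144.3 mL × 6.805882 mg/mL = 982.0888 mg
Stage 2: 8 mL/hr × 7.5 hr = 60 mL → 60 mL × 6.805882 mg/mL = 408.3529 mg
Stage 3: 42.5 mL/hr × 4.3 hr = 182.75 mL → 182.75 mL × 6.805882 mg/mL = 1243.775 mg
Total = 982.0888 + 408.3529 + 1243.775 = 2634.217 mg

2634 mg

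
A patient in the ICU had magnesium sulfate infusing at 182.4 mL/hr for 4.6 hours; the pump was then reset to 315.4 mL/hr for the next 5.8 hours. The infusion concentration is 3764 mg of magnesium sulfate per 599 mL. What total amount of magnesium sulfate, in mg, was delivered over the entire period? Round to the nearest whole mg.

Concentration = 3764 mg ÷ 599 mL = 6.283806 mg/mL
Stage 1: 182.4 mL/hr × 4.6 hr = 839.04 mL → 839.04 mL × 6.283806 mg/mL = 5272.365 mg
Stage 2: 315.4 mL/hr × 5.8 hr = 1829.32 mL → 1829.32 mL × 6.283806 mg/mL = 11495.09 mg
Total = 5272.365 + 11495.09 = 16767.46 mg

16767 mg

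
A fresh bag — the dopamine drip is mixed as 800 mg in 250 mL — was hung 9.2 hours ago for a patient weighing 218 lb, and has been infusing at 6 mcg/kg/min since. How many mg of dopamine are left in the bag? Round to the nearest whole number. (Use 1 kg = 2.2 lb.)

472 mg

Weight = 218 lb ÷ 2.2 lb/kg = 99.09091 kg
Dose = 6 mcg/kg/min × 99.09091 kg = 594.5455 mcg/min
594.5455 mcg/min × 60 min/hr = 35672.73 mcg/hr
Concentration = 800 mg ÷ 250 mL = 3.2 mg/mL = 3200 mcg/mL
Rate = 35672.73 mcg/hr ÷ 3200 mcg/mL = 11.14773 mL/hr
Volume infused = 11.14773 mL/hr × 9.2 hr = 102.5591 mL
Volume remaining = 250 − 102.5591 = 147.4409 mL
Drug remaining = 147.4409 mL × 3200 mcg/mL = 471810.9 mcg = 471.8109 mg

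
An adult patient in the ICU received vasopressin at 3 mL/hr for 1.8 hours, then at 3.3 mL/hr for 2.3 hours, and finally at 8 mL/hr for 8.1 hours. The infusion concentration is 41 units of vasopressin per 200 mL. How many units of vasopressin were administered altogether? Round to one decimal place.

15.9 units

Concentration = 41 units ÷ 200 mL = 0.205 units/mL
Stage 1: 3 mL/hr × 1.8 hr = 5.4 mL → 5.4 mL × 0.205 units/mL = 1.107 units
Stage 2: 3.3 mL/hr × 2.3 hr = 7.59 mL → 7.59 mL × 0.205 units/mL = 1.55595 units
Stage 3: 8 mL/hr × 8.1 hr = 64.8 mL → 64.8 mL × 0.205 units/mL = 13.284 units
Total = 1.107 + 1.55595 + 13.284 = 15.94695 units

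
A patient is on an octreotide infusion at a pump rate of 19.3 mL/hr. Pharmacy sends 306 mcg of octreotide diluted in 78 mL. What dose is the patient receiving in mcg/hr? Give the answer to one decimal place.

Concentration = 306 mcg ÷ 78 mL = 3.923077 mcg/mL
Drug rate = 19.3 mL/hr × 3.923077 mcg/mL = 75.71538 mcg/hr

75.7 mcg/hr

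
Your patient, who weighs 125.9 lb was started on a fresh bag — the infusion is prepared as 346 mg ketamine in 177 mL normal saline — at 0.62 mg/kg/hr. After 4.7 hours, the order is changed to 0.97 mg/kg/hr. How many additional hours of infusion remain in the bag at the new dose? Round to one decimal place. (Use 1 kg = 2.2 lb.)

3.2 hours

Initial rate:
Weight = 125.9 lb ÷ 2.2 lb/kg = 57.22727 kg
Dose = 0.62 mg/kg/hr × 57.22727 kg = 35.48091 mg/hr
Concentration = 346 mg ÷ 177 mL = 1.954802 mg/mL
Rate = 35.48091 mg/hr ÷ 1.954802 mg/mL = 18.15064 mL/hr
Volume infused so far = 18.15064 mL/hr × 4.7 hr = 85.308 mL
Volume remaining = 177 − 85.308 = 91.692 mL
New rate:
Dose = 0.97 mg/kg/hr × 57.22727 kg = 55.51045 mg/hr
Rate = 55.51045 mg/hr ÷ 1.954802 mg/mL = 28.39697 mL/hr
Time remaining = 91.692 mL ÷ 28.39697 mL/hr = 3.228936 hr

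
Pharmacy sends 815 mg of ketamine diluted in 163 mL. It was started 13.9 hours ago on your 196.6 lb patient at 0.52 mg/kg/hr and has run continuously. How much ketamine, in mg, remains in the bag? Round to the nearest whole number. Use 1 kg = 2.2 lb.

169 mg

Weight = 196.6 lb ÷ 2.2 lb/kg = 89.36364 kg
Dose = 0.52 mg/kg/hr × 89.36364 kg = 46.46909 mg/hr
Concentration = 815 mg ÷ 163 mL = 5 mg/mL
Rate = 46.46909 mg/hr ÷ 5 mg/mL = 9.293818 mL/hr
Volume infused = 9.293818 mL/hr × 13.9 hr = 129.1841 mL
Volume remaining = 163 − 129.1841 = 33.81593 mL
Drug remaining = 33.81593 mL × 5 mg/mL = 169.0796 mg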